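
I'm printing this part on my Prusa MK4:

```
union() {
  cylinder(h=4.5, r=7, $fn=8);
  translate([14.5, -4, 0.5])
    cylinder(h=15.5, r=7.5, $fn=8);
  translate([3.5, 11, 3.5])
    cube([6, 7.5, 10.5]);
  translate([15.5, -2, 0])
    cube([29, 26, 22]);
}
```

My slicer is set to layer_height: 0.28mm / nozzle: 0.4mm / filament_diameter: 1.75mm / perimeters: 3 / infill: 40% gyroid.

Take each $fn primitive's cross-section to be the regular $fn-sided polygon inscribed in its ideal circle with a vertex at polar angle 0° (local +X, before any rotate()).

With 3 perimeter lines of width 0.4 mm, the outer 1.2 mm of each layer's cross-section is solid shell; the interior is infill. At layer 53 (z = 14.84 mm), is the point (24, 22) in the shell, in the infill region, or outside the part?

infill

At z = 14.84 mm: the cylinder is not intersected at this z (z outside [0, 4.5]); the cylinder at (14.5, -4): section is a regular 8-gon, circumradius r=7.5; the cube at (3.5, 11) does not reach this height (z outside [3.5, 14]); the 29×26 cube at (15.5, -2) contributes its full rectangle; Taking the union: the regions partially overlap (shared area 20.31 mm²), so overlapping operands fuse into one piece — 1 connected region. Overall, the cross-section is a single solid region. The nearest boundary edge runs (15.50, 24.00)→(44.50, 24.00); distance from the point to it = 2.00 mm. The point is inside the cross-section and 2.00 mm from the nearest boundary — more than the 1.2 mm shell width (3 × 0.4), so it's in the infill interior.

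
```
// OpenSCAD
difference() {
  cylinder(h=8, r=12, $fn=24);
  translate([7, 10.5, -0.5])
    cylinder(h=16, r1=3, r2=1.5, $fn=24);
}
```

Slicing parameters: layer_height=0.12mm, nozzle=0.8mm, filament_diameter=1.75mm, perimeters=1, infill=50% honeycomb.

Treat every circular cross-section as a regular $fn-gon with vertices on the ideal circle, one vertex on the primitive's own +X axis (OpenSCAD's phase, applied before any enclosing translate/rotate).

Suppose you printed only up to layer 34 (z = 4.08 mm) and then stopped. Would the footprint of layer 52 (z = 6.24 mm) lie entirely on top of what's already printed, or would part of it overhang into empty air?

part overhangs

Compare the two slices. At z = 4.08: the r=12 cylinder gives a regular 24-gon of circumradius 12 (constant along its height) (area = (24/2)·12.000²·sin(360°/24) = 447.24 mm²); the cone at (7, 10.5): at t=0.286 of its height the radius interpolates to r₁+(r₂−r₁)t = 2.571, giving a regular 24-gon of that circumradius (area = (24/2)·2.571²·sin(360°/24) = 20.52 mm²); After the difference (first − rest): starting from the r=12 cylinder (447.24 mm²), the cone at (7, 10.5) partially overlaps it — only the 6.39 mm² overlap (of its 20.52 mm²) is removed, clipping the outline — area = 440.85 mm². At z = 6.24: the r=12 cylinder gives a regular 24-gon of circumradius 12 (constant along its height) (area = (24/2)·12.000²·sin(360°/24) = 447.24 mm²); the cone at (7, 10.5): at t=0.421 of its height the radius interpolates to r₁+(r₂−r₁)t = 2.368, giving a regular 24-gon of that circumradius (area = (24/2)·2.368²·sin(360°/24) = 17.42 mm²); After the difference (first − rest): starting from the r=12 cylinder (447.24 mm²), the cone at (7, 10.5) partially overlaps it — only the 5.21 mm² overlap (of its 17.42 mm²) is removed, clipping the outline — area = 442.03 mm². Checking containment: at z = 6.24 the cross-section extends beyond the z = 4.08 cross-section by about 1.18 mm².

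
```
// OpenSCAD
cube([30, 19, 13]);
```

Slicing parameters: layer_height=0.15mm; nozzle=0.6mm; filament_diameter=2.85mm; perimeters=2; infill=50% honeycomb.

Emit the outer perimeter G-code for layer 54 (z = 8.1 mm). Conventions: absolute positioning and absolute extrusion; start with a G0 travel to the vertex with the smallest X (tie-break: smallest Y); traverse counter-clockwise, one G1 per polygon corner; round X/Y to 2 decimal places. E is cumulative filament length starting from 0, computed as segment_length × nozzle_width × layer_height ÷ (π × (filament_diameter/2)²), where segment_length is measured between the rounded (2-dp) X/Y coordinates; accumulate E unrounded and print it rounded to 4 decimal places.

G0 X0.00 Y0.00 Z8.10
G1 X30.00 Y0.00 E0.4232
G1 X30.00 Y19.00 E0.6913
G1 X0.00 Y19.00 E1.1145
G1 X0.00 Y0.00 E1.3826

At z = 8.1 mm: the cube is present — its section is the full 30×19 rectangle. The outline is a single polygon with 4 vertices. Extrusion per mm of travel: 0.6 × 0.15 / (π × 1.425²) = 0.014108. Accumulating E over each segment gives final E = 1.3826.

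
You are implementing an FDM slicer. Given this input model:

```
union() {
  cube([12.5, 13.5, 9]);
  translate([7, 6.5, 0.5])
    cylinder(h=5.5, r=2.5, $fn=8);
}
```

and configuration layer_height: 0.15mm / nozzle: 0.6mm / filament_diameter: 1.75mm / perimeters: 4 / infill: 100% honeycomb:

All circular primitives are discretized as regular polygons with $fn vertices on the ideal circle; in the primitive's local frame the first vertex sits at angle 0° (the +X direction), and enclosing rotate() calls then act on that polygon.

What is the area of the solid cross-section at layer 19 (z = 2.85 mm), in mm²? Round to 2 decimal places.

At z = 2.85 mm: the cube is present — its section is the full 12.5×13.5 rectangle (area 168.75 mm²); the r=2.5 cylinder at (7, 6.5) gives a regular 8-gon of circumradius 2.5 (constant along its height) (area = (8/2)·2.500²·sin(360°/8) = 17.68 mm²); Taking the union: the r=2.5 cylinder at (7, 6.5) lies entirely inside the 12.5×13.5 cube, so the union is just the 12.5×13.5 cube — area = 168.75 mm². Overall, the cross-section is a single solid region. Net area = 168.75 mm².

168.75 mm²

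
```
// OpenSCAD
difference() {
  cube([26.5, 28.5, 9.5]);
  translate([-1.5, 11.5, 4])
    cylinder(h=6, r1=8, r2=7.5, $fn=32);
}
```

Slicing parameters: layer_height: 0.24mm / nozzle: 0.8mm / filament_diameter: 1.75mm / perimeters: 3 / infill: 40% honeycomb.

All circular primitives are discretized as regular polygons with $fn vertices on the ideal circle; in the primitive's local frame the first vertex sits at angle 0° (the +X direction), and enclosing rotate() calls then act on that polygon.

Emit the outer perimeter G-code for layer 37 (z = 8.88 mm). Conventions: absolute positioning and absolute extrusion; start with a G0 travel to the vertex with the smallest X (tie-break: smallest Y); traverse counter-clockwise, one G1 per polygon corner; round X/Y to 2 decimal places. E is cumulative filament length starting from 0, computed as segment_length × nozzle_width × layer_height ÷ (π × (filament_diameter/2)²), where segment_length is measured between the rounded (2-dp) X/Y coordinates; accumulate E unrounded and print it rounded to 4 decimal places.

G0 X0.00 Y0.00 Z8.88
G1 X26.50 Y0.00 E2.1153
G1 X26.50 Y28.50 E4.3903
G1 X0.00 Y28.50 E6.5057
G1 X0.00 Y18.94 E7.2688
G1 X1.41 Y18.52 E7.3862
G1 X2.72 Y17.81 E7.5052
G1 X3.87 Y16.87 E7.6237
G1 X4.81 Y15.72 E7.7423
G1 X5.52 Y14.41 E7.8612
G1 X5.95 Y12.98 E7.9804
G1 X6.09 Y11.50 E8.0991
G1 X5.95 Y10.02 E8.2178
G1 X5.52 Y8.59 E8.3370
G1 X4.81 Y7.28 E8.4559
G1 X3.87 Y6.13 E8.5745
G1 X2.72 Y5.19 E8.6930
G1 X1.41 Y4.48 E8.8120
G1 X0.00 Y4.06 E8.9294
G1 X0.00 Y0.00 E9.2535

At z = 8.88 mm: the cube is present — its section is the full 26.5×28.5 rectangle; the cone at (-1.5, 11.5) contributes a regular 32-gon of circumradius 7.593 (interpolated between r1=8 and r2=7.5 at t=0.813); Taking the first minus the rest: starting from the 26.5×28.5 cube, the cone at (-1.5, 11.5) partially overlaps it — only the 67.43 mm² overlap (of its 179.98 mm²) is removed, clipping the outline — 1 connected region. The outline is a single polygon with 19 vertices. Extrusion per mm of travel: 0.8 × 0.24 / (π × 0.875²) = 0.079824. Accumulating E over each segment gives final E = 9.2535.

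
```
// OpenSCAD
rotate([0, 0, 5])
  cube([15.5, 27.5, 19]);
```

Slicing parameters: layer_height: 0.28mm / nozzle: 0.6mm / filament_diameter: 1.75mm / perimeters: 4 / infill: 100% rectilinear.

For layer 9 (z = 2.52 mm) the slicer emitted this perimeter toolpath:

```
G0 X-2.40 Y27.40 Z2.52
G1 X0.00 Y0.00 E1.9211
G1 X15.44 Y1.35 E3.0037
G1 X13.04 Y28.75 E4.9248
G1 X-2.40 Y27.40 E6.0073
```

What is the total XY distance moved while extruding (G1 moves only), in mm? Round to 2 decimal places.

86.01 mm

Sum the Euclidean lengths of each G1 segment: total = 86.01 mm.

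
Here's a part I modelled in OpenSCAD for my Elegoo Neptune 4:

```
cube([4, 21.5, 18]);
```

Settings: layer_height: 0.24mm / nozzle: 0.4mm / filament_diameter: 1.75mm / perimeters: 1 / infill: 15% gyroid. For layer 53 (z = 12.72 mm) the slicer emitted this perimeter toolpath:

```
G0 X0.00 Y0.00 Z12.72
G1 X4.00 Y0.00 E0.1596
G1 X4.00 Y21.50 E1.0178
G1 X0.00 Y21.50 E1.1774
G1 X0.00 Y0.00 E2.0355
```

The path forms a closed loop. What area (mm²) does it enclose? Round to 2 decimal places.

Apply the shoelace formula to the sequence of (X, Y) vertices; enclosed area = 86.00 mm².

86.00 mm²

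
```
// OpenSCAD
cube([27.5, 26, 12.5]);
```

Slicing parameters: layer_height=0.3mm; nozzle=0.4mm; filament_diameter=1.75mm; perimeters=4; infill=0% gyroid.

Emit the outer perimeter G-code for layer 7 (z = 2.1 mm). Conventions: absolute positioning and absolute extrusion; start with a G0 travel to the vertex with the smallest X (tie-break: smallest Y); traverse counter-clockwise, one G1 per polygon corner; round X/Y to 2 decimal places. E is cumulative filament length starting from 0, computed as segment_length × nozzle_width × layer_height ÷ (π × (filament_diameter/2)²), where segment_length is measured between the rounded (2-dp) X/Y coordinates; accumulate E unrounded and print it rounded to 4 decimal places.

G0 X0.00 Y0.00 Z2.10
G1 X27.50 Y0.00 E1.3720
G1 X27.50 Y26.00 E2.6691
G1 X0.00 Y26.00 E4.0411
G1 X0.00 Y0.00 E5.3383

At z = 2.1 mm: the cube (footprint 27.5×26) is included at this height. The outline is a single polygon with 4 vertices. Extrusion per mm of travel: 0.4 × 0.3 / (π × 0.875²) = 0.049890. Accumulating E over each segment gives final E = 5.3383.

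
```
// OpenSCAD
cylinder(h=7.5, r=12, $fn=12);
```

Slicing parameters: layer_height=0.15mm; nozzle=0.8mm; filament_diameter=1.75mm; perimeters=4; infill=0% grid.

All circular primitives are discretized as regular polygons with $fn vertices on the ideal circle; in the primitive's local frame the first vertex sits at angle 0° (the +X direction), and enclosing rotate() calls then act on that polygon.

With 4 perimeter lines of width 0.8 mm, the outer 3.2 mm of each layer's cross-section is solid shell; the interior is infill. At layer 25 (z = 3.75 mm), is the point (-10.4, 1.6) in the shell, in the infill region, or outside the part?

shell

At z = 3.75 mm: the r=12 cylinder gives a regular 12-gon of circumradius 12 (constant along its height). Overall, the cross-section is a single solid region. The nearest boundary edge runs (-10.39, 6.00)→(-12.00, 0.00); distance from the point to it = 1.13 mm. The point is inside the cross-section, 1.13 mm from the nearest boundary — within the 3.2 mm shell band (4 × 0.8).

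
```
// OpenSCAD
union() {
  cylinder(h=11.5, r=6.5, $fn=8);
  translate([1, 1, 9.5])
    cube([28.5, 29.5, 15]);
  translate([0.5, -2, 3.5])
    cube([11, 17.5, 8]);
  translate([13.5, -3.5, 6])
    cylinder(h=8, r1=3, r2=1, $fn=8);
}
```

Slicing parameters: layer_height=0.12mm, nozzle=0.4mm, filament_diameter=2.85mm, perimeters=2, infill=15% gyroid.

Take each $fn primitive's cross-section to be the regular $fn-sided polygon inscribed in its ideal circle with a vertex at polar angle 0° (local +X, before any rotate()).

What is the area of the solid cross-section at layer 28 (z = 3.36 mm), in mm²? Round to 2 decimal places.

At z = 3.36 mm: the cylinder: section is a regular 8-gon, circumradius r=6.5 (area = (8/2)·6.500²·sin(360°/8) = 119.50 mm²); the cube at (1, 1) is absent (z outside [9.5, 24.5]); the cube at (0.5, -2) is not intersected at this z (z outside [3.5, 11.5]); the cone at (13.5, -3.5) is absent (z outside [6, 14]); Merging all regions: only the r=6.5 cylinder is present, so the union is just that shape — area = 119.50 mm². Overall, the cross-section is a single solid region. Net area = 119.50 mm².

119.50 mm²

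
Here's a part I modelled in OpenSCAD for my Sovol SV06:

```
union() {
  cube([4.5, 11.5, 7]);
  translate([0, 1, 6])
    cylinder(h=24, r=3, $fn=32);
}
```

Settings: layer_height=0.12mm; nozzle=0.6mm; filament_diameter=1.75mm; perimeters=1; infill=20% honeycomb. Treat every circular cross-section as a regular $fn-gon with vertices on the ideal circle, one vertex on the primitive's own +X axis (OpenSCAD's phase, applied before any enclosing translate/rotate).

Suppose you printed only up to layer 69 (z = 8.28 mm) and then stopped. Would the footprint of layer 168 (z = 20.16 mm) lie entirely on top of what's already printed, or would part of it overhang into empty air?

Compare the two slices. At z = 8.28: the cube does not reach this height (z outside [0, 7]); the cylinder at (0, 1): section is a regular 32-gon, circumradius r=3 (area = (32/2)·3.000²·sin(360°/32) = 28.09 mm²); Taking the union: only the r=3 cylinder at (0, 1) is present, so the union is just that shape — area = 28.09 mm². At z = 20.16: the cube does not reach this height (z outside [0, 7]); the r=3 cylinder at (0, 1) contributes a regular 32-gon of circumradius 3 (area = (32/2)·3.000²·sin(360°/32) = 28.09 mm²); Merging all regions: only the r=3 cylinder at (0, 1) is present, so the union is just that shape — area = 28.09 mm². Checking containment: the cross-section at z = 20.16 is a subset of the cross-section at z = 8.28.

entirely on top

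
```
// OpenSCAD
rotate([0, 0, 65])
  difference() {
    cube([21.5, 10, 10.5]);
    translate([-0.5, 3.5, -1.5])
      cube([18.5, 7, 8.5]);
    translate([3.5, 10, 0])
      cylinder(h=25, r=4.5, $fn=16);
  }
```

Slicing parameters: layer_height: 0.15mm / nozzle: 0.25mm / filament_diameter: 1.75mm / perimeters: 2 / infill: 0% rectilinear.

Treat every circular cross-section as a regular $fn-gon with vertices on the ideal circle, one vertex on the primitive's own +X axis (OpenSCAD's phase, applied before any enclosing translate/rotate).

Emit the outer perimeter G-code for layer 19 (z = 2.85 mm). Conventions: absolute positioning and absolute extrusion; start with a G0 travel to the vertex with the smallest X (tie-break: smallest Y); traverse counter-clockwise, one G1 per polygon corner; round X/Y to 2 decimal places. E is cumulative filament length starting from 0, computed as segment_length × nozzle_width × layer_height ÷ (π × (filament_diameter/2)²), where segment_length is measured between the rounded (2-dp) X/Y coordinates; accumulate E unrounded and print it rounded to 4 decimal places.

G0 X-3.17 Y1.48 Z2.85
G1 X0.00 Y0.00 E0.0545
G1 X9.09 Y19.49 E0.3898
G1 X0.02 Y23.71 E0.5458
G1 X-1.46 Y20.54 E0.6003
G1 X4.44 Y17.79 E0.7018
G1 X-3.17 Y1.48 E0.9824

At z = 2.85 mm: the cube (footprint 21.5×10) is included at this height; the cube at (-0.5, 3.5) is present — its section is the full 18.5×7 rectangle; the r=4.5 cylinder at (3.5, 10) contributes a regular 16-gon of circumradius 4.5; After the difference (first − rest): starting from the 21.5×10 cube, the 18.5×7 cube at (-0.5, 3.5) partially overlaps it — only the 117.00 mm² overlap (of its 129.50 mm²) is removed, clipping the outline; the r=4.5 cylinder at (3.5, 10) misses the remaining region (no effect) — 1 connected region; (whole slice rotated 65° about Z — lengths, areas and connectivity unchanged). The outline is a single polygon with 6 vertices. Extrusion per mm of travel: 0.25 × 0.15 / (π × 0.875²) = 0.015591. Accumulating E over each segment gives final E = 0.9824.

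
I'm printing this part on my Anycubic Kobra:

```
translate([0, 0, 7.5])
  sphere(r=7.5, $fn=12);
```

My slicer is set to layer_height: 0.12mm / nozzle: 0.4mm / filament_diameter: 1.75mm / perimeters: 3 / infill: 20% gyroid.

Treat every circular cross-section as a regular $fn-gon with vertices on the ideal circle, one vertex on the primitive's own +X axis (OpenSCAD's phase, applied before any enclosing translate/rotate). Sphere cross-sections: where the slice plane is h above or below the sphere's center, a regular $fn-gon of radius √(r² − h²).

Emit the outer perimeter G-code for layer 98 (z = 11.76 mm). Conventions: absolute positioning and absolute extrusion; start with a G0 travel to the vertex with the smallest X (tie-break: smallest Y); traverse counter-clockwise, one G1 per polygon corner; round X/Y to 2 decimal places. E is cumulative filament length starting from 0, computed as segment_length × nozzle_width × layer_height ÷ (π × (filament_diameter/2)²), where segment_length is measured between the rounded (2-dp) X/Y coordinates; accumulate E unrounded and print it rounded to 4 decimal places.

G0 X-6.17 Y0.00 Z11.76
G1 X-5.35 Y-3.09 E0.0638
G1 X-3.09 Y-5.35 E0.1276
G1 X0.00 Y-6.17 E0.1914
G1 X3.09 Y-5.35 E0.2552
G1 X5.35 Y-3.09 E0.3190
G1 X6.17 Y0.00 E0.3828
G1 X5.35 Y3.09 E0.4466
G1 X3.09 Y5.35 E0.5103
G1 X0.00 Y6.17 E0.5741
G1 X-3.09 Y5.35 E0.6379
G1 X-5.35 Y3.09 E0.7017
G1 X-6.17 Y0.00 E0.7655

At z = 11.76 mm: the sphere: section is a regular 12-gon, circumradius = √(r²−h²) = √(7.5²−4.26²) = 6.173. The outline is a single polygon with 12 vertices. Extrusion per mm of travel: 0.4 × 0.12 / (π × 0.875²) = 0.019956. Accumulating E over each segment gives final E = 0.7655.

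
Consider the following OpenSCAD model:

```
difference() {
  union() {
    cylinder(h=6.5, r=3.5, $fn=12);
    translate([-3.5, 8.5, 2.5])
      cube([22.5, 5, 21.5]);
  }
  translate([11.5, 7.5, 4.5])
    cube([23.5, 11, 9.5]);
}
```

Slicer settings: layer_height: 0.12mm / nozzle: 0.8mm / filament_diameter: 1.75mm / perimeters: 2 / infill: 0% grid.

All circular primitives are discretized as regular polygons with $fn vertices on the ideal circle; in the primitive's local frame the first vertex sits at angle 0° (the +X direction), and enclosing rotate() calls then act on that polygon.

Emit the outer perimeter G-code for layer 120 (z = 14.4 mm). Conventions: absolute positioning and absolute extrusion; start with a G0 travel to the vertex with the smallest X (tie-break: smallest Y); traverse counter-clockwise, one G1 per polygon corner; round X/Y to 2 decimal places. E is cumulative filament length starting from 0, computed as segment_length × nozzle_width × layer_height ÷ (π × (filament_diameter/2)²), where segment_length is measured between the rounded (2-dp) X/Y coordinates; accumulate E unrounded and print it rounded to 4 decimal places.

G0 X-3.50 Y8.50 Z14.40
G1 X19.00 Y8.50 E0.8980
G1 X19.00 Y13.50 E1.0976
G1 X-3.50 Y13.50 E1.9956
G1 X-3.50 Y8.50 E2.1952

At z = 14.4 mm: the cylinder does not reach this height (z outside [0, 6.5]); the cube at (-3.5, 8.5) (footprint 22.5×5) is included at this height; Merging all regions: only the 22.5×5 cube at (-3.5, 8.5) is present, so the union is just that shape — 1 connected region; the cube at (11.5, 7.5) is not intersected at this z (z outside [4.5, 14]); After the difference (first − rest): none of the subtracted shapes is present at this height, so the result so far is unchanged — 1 connected region. The outline is a single polygon with 4 vertices. Extrusion per mm of travel: 0.8 × 0.12 / (π × 0.875²) = 0.039912. Accumulating E over each segment gives final E = 2.1952.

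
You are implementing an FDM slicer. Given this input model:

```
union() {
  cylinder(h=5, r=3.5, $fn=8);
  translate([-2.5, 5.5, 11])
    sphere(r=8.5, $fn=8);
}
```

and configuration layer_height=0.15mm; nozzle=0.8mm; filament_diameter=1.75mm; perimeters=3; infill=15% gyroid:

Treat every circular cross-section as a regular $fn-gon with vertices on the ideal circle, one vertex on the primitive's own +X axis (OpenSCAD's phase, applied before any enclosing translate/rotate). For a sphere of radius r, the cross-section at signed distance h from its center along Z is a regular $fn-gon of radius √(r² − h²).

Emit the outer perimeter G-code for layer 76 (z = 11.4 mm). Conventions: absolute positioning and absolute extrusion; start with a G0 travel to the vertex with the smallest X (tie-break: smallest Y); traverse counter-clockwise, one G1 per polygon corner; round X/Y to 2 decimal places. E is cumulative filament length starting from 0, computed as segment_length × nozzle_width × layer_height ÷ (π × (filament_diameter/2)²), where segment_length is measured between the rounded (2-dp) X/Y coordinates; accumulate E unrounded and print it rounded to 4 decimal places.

At z = 11.4 mm: the cylinder is not intersected at this z (z outside [0, 5]); the r=8.5 sphere at (-2.5, 5.5) contributes a regular 8-gon of circumradius √(8.5²−0.4²) = 8.491; Combining (union): only the r=8.5 sphere at (-2.5, 5.5) is present, so the union is just that shape — 1 connected region. The outline is a single polygon with 8 vertices. Extrusion per mm of travel: 0.8 × 0.15 / (π × 0.875²) = 0.049890. Accumulating E over each segment gives final E = 2.5928.

G0 X-10.99 Y5.50 Z11.40
G1 X-8.50 Y-0.50 E0.3241
G1 X-2.50 Y-2.99 E0.6482
G1 X3.50 Y-0.50 E0.9723
G1 X5.99 Y5.50 E1.2964
G1 X3.50 Y11.50 E1.6205
G1 X-2.50 Y13.99 E1.9446
G1 X-8.50 Y11.50 E2.2687
G1 X-10.99 Y5.50 E2.5928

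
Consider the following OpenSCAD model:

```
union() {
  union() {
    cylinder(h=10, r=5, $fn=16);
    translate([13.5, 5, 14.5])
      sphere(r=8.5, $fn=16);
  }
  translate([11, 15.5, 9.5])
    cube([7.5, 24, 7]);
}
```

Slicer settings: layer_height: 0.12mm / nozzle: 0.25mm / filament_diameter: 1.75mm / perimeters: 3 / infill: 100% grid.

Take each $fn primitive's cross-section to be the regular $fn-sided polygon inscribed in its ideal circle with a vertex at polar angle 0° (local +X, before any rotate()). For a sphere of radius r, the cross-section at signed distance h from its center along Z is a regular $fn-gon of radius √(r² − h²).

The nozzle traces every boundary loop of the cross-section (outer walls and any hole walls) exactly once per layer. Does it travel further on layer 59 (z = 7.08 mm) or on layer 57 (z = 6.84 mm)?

layer 59 (z = 7.08 mm)

Layer 59 (z = 7.08): the cylinder: section is a regular 16-gon, circumradius r=5 (perimeter = 2·16·5.000·sin(180°/16) = 31.21 mm); the sphere at (13.5, 5): section is a regular 16-gon, circumradius = √(r²−h²) = √(8.5²−7.42²) = 4.147 (perimeter = 2·16·4.147·sin(180°/16) = 25.89 mm); Taking the union: the 2 present regions are separate (no shared area or edge), so areas and boundary lengths simply add and each stays a separate island — boundary = 57.10 mm; the cube at (11, 15.5) is not intersected at this z (z outside [9.5, 16.5]); Taking the union: only the result so far is present, so the union is just that shape — boundary = 57.10 mm. So its perimeter = 57.10 mm. Layer 57 (z = 6.84): the r=5 cylinder gives a regular 16-gon of circumradius 5 (constant along its height) (perimeter = 2·16·5.000·sin(180°/16) = 31.21 mm); the sphere at (13.5, 5): section is a regular 16-gon, circumradius = √(r²−h²) = √(8.5²−7.66²) = 3.684 (perimeter = 2·16·3.684·sin(180°/16) = 23.00 mm); Merging all regions: the 2 present regions are separate (no shared area or edge), so areas and boundary lengths simply add and each stays a separate island — boundary = 54.22 mm; the cube at (11, 15.5) does not reach this height (z outside [9.5, 16.5]); Merging all regions: only that combined region is present, so the union is just that shape — boundary = 54.22 mm. So its perimeter = 54.22 mm. Layer 59 is larger (57.10 vs 54.22 mm).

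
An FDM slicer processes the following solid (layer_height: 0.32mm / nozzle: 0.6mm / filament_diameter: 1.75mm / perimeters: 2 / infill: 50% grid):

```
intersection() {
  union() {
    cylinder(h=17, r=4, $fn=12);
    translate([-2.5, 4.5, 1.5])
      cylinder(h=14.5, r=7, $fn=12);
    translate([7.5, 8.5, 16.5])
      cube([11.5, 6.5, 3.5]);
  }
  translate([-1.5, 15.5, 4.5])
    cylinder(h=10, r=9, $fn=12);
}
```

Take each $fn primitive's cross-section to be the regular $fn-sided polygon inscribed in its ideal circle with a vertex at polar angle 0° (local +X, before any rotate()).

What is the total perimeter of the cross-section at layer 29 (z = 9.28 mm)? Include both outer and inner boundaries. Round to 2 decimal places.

24.64 mm

At z = 9.28 mm: the r=4 cylinder contributes a regular 12-gon of circumradius 4 (perimeter = 2·12·4.000·sin(180°/12) = 24.85 mm); the r=7 cylinder at (-2.5, 4.5) gives a regular 12-gon of circumradius 7 (constant along its height) (perimeter = 2·12·7.000·sin(180°/12) = 43.48 mm); the cube at (7.5, 8.5) is absent (z outside [16.5, 20]); Merging all regions: the regions partially overlap (shared area 34.28 mm²), so the edge portions inside another operand are dropped and the merged outline is re-measured after clipping — boundary = 46.50 mm; the r=9 cylinder at (-1.5, 15.5) gives a regular 12-gon of circumradius 9 (constant along its height) (perimeter = 2·12·9.000·sin(180°/12) = 55.90 mm); Taking the intersection: the r=9 cylinder at (-1.5, 15.5) partially overlaps that combined region; clipping to the common part keeps 34.64 mm² — boundary = 24.64 mm. Overall, the cross-section is a single solid region. Total boundary length (outer) = 24.64 mm.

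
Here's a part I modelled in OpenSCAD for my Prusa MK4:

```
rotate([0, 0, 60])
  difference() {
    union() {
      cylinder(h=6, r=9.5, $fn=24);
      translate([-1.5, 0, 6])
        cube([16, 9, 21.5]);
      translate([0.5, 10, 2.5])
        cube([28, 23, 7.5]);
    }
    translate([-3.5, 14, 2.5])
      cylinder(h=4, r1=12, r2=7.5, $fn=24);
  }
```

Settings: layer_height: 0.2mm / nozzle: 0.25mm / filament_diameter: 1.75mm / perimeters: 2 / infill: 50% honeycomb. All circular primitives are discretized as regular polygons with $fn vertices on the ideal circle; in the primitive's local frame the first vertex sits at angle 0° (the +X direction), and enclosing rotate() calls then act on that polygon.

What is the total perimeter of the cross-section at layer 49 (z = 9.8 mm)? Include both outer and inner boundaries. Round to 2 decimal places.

152.00 mm

At z = 9.8 mm: the cylinder does not reach this height (z outside [0, 6]); the cube at (-1.5, 0) (footprint 16×9) is included at this height (perimeter 50.00 mm); the 28×23 cube at (0.5, 10) contributes its full rectangle (perimeter 102.00 mm); Merging all regions: the 2 present regions are separate (no shared area or edge), so areas and boundary lengths simply add and each stays a separate island — boundary = 152.00 mm; the cone at (-3.5, 14) does not reach this height (z outside [2.5, 6.5]); After the difference (first − rest): none of the subtracted shapes is present at this height, so that combined region is unchanged — boundary = 152.00 mm; (rotated 60° about Z; rotation is an isometry so areas/perimeters/island counts are preserved). Overall, the cross-section has 2 separate islands. Total boundary length (outer) = 152.00 mm.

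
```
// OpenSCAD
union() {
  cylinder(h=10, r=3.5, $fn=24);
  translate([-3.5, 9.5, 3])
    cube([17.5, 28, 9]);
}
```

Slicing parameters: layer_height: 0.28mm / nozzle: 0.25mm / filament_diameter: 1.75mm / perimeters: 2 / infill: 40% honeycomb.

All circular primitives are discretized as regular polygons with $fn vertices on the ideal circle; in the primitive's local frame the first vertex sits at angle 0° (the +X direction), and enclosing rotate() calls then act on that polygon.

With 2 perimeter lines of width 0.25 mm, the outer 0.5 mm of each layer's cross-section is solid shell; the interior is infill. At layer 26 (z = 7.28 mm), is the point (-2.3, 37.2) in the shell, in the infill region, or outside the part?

shell

At z = 7.28 mm: the r=3.5 cylinder gives a regular 24-gon of circumradius 3.5 (constant along its height); the cube at (-3.5, 9.5) is present — its section is the full 17.5×28 rectangle; Taking the union: the 2 present regions are separate (no shared area or edge), so areas and boundary lengths simply add and each stays a separate island — 2 connected regions. Overall, the cross-section has 2 separate islands. The nearest boundary edge runs (-3.50, 37.50)→(14.00, 37.50); distance from the point to it = 0.30 mm. (Shell/infill is judged within the island containing the point — the largest one.) The point is inside the cross-section, 0.30 mm from the nearest boundary — within the 0.5 mm shell band (2 × 0.25).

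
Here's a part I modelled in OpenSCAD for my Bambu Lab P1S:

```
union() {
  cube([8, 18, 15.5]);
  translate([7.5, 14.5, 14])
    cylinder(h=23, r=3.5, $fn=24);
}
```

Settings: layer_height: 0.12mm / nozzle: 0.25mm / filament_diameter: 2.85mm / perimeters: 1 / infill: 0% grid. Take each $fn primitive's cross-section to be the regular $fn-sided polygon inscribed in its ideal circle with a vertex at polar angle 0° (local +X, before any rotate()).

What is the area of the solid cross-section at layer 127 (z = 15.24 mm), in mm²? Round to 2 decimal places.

At z = 15.24 mm: the cube is present — its section is the full 8×18 rectangle (area 144.00 mm²); the cylinder at (7.5, 14.5): section is a regular 24-gon, circumradius r=3.5 (area = (24/2)·3.500²·sin(360°/24) = 38.05 mm²); Combining (union): the regions partially overlap — summed areas 182.05 mm² minus the doubly-counted overlap 22.49 mm² gives 159.56 mm² — area = 159.56 mm². Overall, the cross-section is a single solid region. Net area = 159.56 mm².

159.56 mm²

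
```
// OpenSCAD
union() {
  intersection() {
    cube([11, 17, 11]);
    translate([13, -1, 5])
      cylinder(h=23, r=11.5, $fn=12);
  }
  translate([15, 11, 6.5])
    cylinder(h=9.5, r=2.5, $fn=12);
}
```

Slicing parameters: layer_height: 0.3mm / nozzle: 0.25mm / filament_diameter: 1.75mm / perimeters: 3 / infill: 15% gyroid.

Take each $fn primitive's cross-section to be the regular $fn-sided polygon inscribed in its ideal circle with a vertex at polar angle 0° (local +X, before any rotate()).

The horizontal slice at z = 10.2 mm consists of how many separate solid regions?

At z = 10.2 mm: the 11×17 cube contributes its full rectangle; the r=11.5 cylinder at (13, -1) gives a regular 12-gon of circumradius 11.5 (constant along its height); Keeping only the common overlap: the r=11.5 cylinder at (13, -1) partially overlaps the 11×17 cube; clipping to the common part keeps 67.36 mm² — 1 connected region; the r=2.5 cylinder at (15, 11) gives a regular 12-gon of circumradius 2.5 (constant along its height); Combining (union): the 2 present regions are separate (no shared area or edge), so areas and boundary lengths simply add and each stays a separate island — 2 connected regions. The result has 2 disconnected regions.

2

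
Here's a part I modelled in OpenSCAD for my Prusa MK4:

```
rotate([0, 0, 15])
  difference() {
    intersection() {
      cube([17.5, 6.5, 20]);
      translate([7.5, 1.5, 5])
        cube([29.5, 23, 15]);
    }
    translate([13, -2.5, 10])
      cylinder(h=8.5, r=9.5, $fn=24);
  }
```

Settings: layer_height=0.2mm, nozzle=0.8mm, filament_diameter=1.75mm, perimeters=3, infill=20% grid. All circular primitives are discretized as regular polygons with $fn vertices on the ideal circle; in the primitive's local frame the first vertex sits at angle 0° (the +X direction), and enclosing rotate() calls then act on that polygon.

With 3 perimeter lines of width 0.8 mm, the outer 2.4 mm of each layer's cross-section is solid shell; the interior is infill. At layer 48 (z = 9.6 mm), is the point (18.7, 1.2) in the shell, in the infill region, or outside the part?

outside

At z = 9.6 mm: the cube is present — its section is the full 17.5×6.5 rectangle; the 29.5×23 cube at (7.5, 1.5) contributes its full rectangle; After intersecting: the 29.5×23 cube at (7.5, 1.5) partially overlaps the 17.5×6.5 cube; clipping to the common part keeps 50.00 mm² — 1 connected region; the cylinder at (13, -2.5) does not reach this height (z outside [10, 18.5]); Subtracting the remaining from the first: none of the subtracted shapes is present at this height, so the result so far is unchanged — 1 connected region; (whole slice rotated 15° about Z — lengths, areas and connectivity unchanged). Overall, the cross-section is a single solid region. Undo the 15° rotation: the query point maps to (18.373, -3.681) in the un-rotated model frame. The nearest boundary edge runs (17.50, 6.50)→(17.50, 1.50); distance from the point to it = 5.25 mm. The point is not inside any of the regions above, so it lies outside the cross-section (5.25 mm from the nearest boundary).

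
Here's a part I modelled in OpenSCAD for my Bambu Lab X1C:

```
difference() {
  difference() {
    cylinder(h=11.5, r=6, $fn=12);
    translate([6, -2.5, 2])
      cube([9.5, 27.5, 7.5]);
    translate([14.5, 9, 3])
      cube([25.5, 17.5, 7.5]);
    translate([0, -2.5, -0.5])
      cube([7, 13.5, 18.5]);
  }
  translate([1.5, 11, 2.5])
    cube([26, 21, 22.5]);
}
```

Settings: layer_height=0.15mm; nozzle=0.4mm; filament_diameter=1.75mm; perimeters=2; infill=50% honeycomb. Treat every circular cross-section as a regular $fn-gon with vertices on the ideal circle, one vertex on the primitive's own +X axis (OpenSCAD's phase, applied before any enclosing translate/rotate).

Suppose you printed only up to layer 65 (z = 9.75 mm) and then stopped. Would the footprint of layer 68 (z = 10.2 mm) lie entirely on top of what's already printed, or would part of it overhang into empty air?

entirely on top

Compare the two slices. At z = 9.75: the r=6 cylinder gives a regular 12-gon of circumradius 6 (constant along its height) (area = (12/2)·6.000²·sin(360°/12) = 108.00 mm²); the cube at (6, -2.5) is not intersected at this z (z outside [2, 9.5]); the cube at (14.5, 9) (footprint 25.5×17.5) is included at this height (area 446.25 mm²); the cube at (0, -2.5) (footprint 7×13.5) is included at this height (area 94.50 mm²); After the difference (first − rest): starting from the r=6 cylinder (108.00 mm²), the 25.5×17.5 cube at (14.5, 9) misses the remaining region (no effect); the 7×13.5 cube at (0, -2.5) partially overlaps it — only the 41.16 mm² overlap (of its 94.50 mm²) is removed, clipping the outline — area = 66.84 mm²; the cube at (1.5, 11) (footprint 26×21) is included at this height (area 546.00 mm²); Subtracting the remaining from the first: starting from the result so far (66.84 mm²), the 26×21 cube at (1.5, 11) misses the remaining region (no effect) — area = 66.84 mm². At z = 10.2: the r=6 cylinder gives a regular 12-gon of circumradius 6 (constant along its height) (area = (12/2)·6.000²·sin(360°/12) = 108.00 mm²); the cube at (6, -2.5) is not intersected at this z (z outside [2, 9.5]); the 25.5×17.5 cube at (14.5, 9) contributes its full rectangle (area 446.25 mm²); the cube at (0, -2.5) (footprint 7×13.5) is included at this height (area 94.50 mm²); Taking the first minus the rest: starting from the r=6 cylinder (108.00 mm²), the 25.5×17.5 cube at (14.5, 9) misses the remaining region (no effect); the 7×13.5 cube at (0, -2.5) partially overlaps it — only the 41.16 mm² overlap (of its 94.50 mm²) is removed, clipping the outline — area = 66.84 mm²; the 26×21 cube at (1.5, 11) contributes its full rectangle (area 546.00 mm²); Subtracting the remaining from the first: starting from the result so far (66.84 mm²), the 26×21 cube at (1.5, 11) misses the remaining region (no effect) — area = 66.84 mm². Checking containment: the cross-section at z = 10.2 is a subset of the cross-section at z = 9.75.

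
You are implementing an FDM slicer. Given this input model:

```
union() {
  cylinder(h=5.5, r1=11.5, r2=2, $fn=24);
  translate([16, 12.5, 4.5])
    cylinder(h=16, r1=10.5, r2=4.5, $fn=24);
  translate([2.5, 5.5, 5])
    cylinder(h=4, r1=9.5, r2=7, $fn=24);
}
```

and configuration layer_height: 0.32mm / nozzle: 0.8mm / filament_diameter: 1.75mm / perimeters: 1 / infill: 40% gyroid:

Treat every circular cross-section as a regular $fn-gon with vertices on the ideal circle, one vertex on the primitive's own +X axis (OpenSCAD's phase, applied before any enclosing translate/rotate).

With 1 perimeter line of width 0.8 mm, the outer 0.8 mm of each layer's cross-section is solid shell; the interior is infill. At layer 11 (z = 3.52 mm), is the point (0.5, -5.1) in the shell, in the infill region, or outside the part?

shell

At z = 3.52 mm: the cone: at t=0.640 of its height the radius interpolates to r₁+(r₂−r₁)t = 5.420, giving a regular 24-gon of that circumradius; the cone at (16, 12.5) is absent (z outside [4.5, 20.5]); the cone at (2.5, 5.5) is absent (z outside [5, 9]); Taking the union: only the cone is present, so the union is just that shape — 1 connected region. Overall, the cross-section is a single solid region. The nearest boundary edge runs (-0.00, -5.42)→(1.40, -5.24); distance from the point to it = 0.25 mm. The point is inside the cross-section, 0.25 mm from the nearest boundary — within the 0.8 mm shell band (1 × 0.8).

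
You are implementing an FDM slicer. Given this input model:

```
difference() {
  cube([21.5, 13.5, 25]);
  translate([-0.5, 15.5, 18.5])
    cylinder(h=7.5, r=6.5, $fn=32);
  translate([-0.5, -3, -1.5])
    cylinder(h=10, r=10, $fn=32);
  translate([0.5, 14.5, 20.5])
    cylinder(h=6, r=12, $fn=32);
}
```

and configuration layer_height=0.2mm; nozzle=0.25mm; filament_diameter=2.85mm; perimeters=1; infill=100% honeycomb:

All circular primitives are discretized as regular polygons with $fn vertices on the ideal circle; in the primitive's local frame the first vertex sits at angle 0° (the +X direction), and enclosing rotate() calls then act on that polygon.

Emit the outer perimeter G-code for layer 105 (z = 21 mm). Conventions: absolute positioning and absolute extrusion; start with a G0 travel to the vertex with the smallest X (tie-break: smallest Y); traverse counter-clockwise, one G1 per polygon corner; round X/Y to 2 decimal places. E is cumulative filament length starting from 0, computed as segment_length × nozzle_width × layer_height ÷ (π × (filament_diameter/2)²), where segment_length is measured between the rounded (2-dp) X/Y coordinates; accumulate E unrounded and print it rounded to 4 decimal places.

At z = 21 mm: the cube is present — its section is the full 21.5×13.5 rectangle; the cylinder at (-0.5, 15.5): section is a regular 32-gon, circumradius r=6.5; the cylinder at (-0.5, -3) is not intersected at this z (z outside [-1.5, 8.5]); the r=12 cylinder at (0.5, 14.5) gives a regular 32-gon of circumradius 12 (constant along its height); Subtracting the remaining from the first: starting from the 21.5×13.5 cube, the r=6.5 cylinder at (-0.5, 15.5) partially overlaps it — only the 17.98 mm² overlap (of its 131.88 mm²) is removed, clipping the outline; the r=12 cylinder at (0.5, 14.5) partially overlaps it — only the 87.92 mm² overlap (of its 449.49 mm²) is removed, clipping the outline — 1 connected region. The outline is a single polygon with 13 vertices. Extrusion per mm of travel: 0.25 × 0.2 / (π × 1.425²) = 0.007838. Accumulating E over each segment gives final E = 0.5092.

G0 X0.00 Y0.00 Z21.00
G1 X21.50 Y0.00 E0.1685
G1 X21.50 Y13.50 E0.2743
G1 X12.40 Y13.50 E0.3456
G1 X12.27 Y12.16 E0.3562
G1 X11.59 Y9.91 E0.3746
G1 X10.48 Y7.83 E0.3931
G1 X8.99 Y6.01 E0.4115
G1 X7.17 Y4.52 E0.4300
G1 X5.09 Y3.41 E0.4484
G1 X2.84 Y2.73 E0.4669
G1 X0.50 Y2.50 E0.4853
G1 X0.00 Y2.55 E0.4892
G1 X0.00 Y0.00 E0.5092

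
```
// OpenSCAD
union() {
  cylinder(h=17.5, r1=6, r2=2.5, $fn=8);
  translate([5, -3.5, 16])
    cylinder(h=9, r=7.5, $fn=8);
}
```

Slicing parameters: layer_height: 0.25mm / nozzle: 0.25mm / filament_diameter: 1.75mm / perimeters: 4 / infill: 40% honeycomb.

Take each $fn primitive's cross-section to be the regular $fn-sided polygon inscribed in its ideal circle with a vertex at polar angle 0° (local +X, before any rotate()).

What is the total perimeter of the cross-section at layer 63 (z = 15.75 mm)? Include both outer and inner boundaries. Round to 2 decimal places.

At z = 15.75 mm: the cone: at t=0.900 of its height the radius interpolates to r₁+(r₂−r₁)t = 2.850, giving a regular 8-gon of that circumradius (perimeter = 2·8·2.850·sin(180°/8) = 17.45 mm); the cylinder at (5, -3.5) does not reach this height (z outside [16, 25]); Taking the union: only the cone is present, so the union is just that shape — boundary = 17.45 mm. Overall, the cross-section is a single solid region. Total boundary length (outer) = 17.45 mm.

17.45 mm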